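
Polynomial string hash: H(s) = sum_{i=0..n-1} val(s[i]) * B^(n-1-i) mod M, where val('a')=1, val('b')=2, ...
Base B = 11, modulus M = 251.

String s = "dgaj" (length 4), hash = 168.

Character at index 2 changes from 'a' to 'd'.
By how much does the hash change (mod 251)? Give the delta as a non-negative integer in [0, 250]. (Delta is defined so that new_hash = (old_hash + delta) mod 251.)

Delta formula: (val(new) - val(old)) * B^(n-1-k) mod M
  val('d') - val('a') = 4 - 1 = 3
  B^(n-1-k) = 11^1 mod 251 = 11
  Delta = 3 * 11 mod 251 = 33

Answer: 33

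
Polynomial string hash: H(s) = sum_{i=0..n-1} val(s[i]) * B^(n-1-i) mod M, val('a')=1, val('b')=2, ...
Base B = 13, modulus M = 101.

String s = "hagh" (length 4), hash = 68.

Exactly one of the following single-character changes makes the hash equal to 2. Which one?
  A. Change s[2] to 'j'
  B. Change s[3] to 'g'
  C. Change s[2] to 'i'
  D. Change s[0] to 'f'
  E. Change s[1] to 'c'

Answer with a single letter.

Option A: s[2]='g'->'j', delta=(10-7)*13^1 mod 101 = 39, hash=68+39 mod 101 = 6
Option B: s[3]='h'->'g', delta=(7-8)*13^0 mod 101 = 100, hash=68+100 mod 101 = 67
Option C: s[2]='g'->'i', delta=(9-7)*13^1 mod 101 = 26, hash=68+26 mod 101 = 94
Option D: s[0]='h'->'f', delta=(6-8)*13^3 mod 101 = 50, hash=68+50 mod 101 = 17
Option E: s[1]='a'->'c', delta=(3-1)*13^2 mod 101 = 35, hash=68+35 mod 101 = 2 <-- target

Answer: E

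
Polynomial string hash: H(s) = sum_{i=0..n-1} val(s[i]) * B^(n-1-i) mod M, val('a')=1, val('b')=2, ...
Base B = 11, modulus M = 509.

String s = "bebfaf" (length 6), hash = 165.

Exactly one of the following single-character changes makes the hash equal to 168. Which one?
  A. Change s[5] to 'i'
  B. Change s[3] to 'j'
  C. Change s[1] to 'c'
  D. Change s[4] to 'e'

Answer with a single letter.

Answer: A

Derivation:
Option A: s[5]='f'->'i', delta=(9-6)*11^0 mod 509 = 3, hash=165+3 mod 509 = 168 <-- target
Option B: s[3]='f'->'j', delta=(10-6)*11^2 mod 509 = 484, hash=165+484 mod 509 = 140
Option C: s[1]='e'->'c', delta=(3-5)*11^4 mod 509 = 240, hash=165+240 mod 509 = 405
Option D: s[4]='a'->'e', delta=(5-1)*11^1 mod 509 = 44, hash=165+44 mod 509 = 209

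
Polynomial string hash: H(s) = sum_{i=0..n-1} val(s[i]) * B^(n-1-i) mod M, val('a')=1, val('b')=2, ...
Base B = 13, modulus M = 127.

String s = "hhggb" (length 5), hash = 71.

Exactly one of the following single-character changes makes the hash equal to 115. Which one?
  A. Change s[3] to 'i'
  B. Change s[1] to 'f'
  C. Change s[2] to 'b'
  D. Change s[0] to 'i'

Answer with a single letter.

Option A: s[3]='g'->'i', delta=(9-7)*13^1 mod 127 = 26, hash=71+26 mod 127 = 97
Option B: s[1]='h'->'f', delta=(6-8)*13^3 mod 127 = 51, hash=71+51 mod 127 = 122
Option C: s[2]='g'->'b', delta=(2-7)*13^2 mod 127 = 44, hash=71+44 mod 127 = 115 <-- target
Option D: s[0]='h'->'i', delta=(9-8)*13^4 mod 127 = 113, hash=71+113 mod 127 = 57

Answer: C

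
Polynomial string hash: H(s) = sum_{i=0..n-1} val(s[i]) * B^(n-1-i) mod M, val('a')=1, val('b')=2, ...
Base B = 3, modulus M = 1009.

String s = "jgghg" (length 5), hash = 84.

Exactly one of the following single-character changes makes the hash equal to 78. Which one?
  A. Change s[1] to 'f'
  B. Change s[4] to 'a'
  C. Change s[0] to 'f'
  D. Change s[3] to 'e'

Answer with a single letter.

Answer: B

Derivation:
Option A: s[1]='g'->'f', delta=(6-7)*3^3 mod 1009 = 982, hash=84+982 mod 1009 = 57
Option B: s[4]='g'->'a', delta=(1-7)*3^0 mod 1009 = 1003, hash=84+1003 mod 1009 = 78 <-- target
Option C: s[0]='j'->'f', delta=(6-10)*3^4 mod 1009 = 685, hash=84+685 mod 1009 = 769
Option D: s[3]='h'->'e', delta=(5-8)*3^1 mod 1009 = 1000, hash=84+1000 mod 1009 = 75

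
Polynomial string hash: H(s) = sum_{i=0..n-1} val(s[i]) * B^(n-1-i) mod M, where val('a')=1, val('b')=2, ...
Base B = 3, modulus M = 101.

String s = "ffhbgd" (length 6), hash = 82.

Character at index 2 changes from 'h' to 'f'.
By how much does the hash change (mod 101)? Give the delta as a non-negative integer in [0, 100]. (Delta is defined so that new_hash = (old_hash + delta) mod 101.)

Delta formula: (val(new) - val(old)) * B^(n-1-k) mod M
  val('f') - val('h') = 6 - 8 = -2
  B^(n-1-k) = 3^3 mod 101 = 27
  Delta = -2 * 27 mod 101 = 47

Answer: 47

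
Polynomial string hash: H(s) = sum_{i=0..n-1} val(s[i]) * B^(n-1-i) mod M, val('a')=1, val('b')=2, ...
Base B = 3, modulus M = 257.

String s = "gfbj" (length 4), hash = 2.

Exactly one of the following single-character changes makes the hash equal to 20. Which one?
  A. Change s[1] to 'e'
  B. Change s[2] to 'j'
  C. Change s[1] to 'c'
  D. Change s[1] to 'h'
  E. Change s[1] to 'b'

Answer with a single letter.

Option A: s[1]='f'->'e', delta=(5-6)*3^2 mod 257 = 248, hash=2+248 mod 257 = 250
Option B: s[2]='b'->'j', delta=(10-2)*3^1 mod 257 = 24, hash=2+24 mod 257 = 26
Option C: s[1]='f'->'c', delta=(3-6)*3^2 mod 257 = 230, hash=2+230 mod 257 = 232
Option D: s[1]='f'->'h', delta=(8-6)*3^2 mod 257 = 18, hash=2+18 mod 257 = 20 <-- target
Option E: s[1]='f'->'b', delta=(2-6)*3^2 mod 257 = 221, hash=2+221 mod 257 = 223

Answer: D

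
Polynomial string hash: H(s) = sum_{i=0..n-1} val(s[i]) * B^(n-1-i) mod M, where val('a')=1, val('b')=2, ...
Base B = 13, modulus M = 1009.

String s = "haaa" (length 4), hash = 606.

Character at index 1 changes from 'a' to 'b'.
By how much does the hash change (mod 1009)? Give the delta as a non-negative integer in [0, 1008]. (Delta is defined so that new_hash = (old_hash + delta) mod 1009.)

Delta formula: (val(new) - val(old)) * B^(n-1-k) mod M
  val('b') - val('a') = 2 - 1 = 1
  B^(n-1-k) = 13^2 mod 1009 = 169
  Delta = 1 * 169 mod 1009 = 169

Answer: 169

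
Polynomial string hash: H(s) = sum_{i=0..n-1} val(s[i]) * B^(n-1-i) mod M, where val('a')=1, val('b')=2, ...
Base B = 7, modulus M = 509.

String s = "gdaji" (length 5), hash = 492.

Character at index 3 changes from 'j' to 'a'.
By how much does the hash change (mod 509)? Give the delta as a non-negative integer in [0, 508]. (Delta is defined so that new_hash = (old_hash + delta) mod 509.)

Answer: 446

Derivation:
Delta formula: (val(new) - val(old)) * B^(n-1-k) mod M
  val('a') - val('j') = 1 - 10 = -9
  B^(n-1-k) = 7^1 mod 509 = 7
  Delta = -9 * 7 mod 509 = 446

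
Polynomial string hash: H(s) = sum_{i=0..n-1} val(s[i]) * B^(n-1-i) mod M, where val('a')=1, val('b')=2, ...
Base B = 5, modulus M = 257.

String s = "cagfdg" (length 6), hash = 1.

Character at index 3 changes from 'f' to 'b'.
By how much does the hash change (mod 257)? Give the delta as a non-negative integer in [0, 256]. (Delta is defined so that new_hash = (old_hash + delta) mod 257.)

Delta formula: (val(new) - val(old)) * B^(n-1-k) mod M
  val('b') - val('f') = 2 - 6 = -4
  B^(n-1-k) = 5^2 mod 257 = 25
  Delta = -4 * 25 mod 257 = 157

Answer: 157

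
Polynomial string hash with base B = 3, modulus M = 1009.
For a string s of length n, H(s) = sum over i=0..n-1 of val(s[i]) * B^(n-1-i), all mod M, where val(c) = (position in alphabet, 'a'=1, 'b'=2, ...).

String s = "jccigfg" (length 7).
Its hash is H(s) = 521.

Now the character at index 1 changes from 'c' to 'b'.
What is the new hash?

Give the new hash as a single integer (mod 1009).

Answer: 278

Derivation:
val('c') = 3, val('b') = 2
Position k = 1, exponent = n-1-k = 5
B^5 mod M = 3^5 mod 1009 = 243
Delta = (2 - 3) * 243 mod 1009 = 766
New hash = (521 + 766) mod 1009 = 278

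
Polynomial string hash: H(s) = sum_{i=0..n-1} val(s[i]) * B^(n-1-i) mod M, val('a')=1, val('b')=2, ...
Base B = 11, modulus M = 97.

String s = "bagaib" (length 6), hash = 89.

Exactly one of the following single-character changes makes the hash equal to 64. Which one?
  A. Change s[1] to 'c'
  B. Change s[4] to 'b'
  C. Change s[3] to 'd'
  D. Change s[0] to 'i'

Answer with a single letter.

Answer: C

Derivation:
Option A: s[1]='a'->'c', delta=(3-1)*11^4 mod 97 = 85, hash=89+85 mod 97 = 77
Option B: s[4]='i'->'b', delta=(2-9)*11^1 mod 97 = 20, hash=89+20 mod 97 = 12
Option C: s[3]='a'->'d', delta=(4-1)*11^2 mod 97 = 72, hash=89+72 mod 97 = 64 <-- target
Option D: s[0]='b'->'i', delta=(9-2)*11^5 mod 97 = 23, hash=89+23 mod 97 = 15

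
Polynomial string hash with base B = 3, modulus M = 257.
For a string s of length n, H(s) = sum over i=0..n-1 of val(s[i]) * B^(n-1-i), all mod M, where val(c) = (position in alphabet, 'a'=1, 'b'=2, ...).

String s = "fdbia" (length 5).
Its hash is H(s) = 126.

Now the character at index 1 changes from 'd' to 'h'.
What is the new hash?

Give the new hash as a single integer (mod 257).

Answer: 234

Derivation:
val('d') = 4, val('h') = 8
Position k = 1, exponent = n-1-k = 3
B^3 mod M = 3^3 mod 257 = 27
Delta = (8 - 4) * 27 mod 257 = 108
New hash = (126 + 108) mod 257 = 234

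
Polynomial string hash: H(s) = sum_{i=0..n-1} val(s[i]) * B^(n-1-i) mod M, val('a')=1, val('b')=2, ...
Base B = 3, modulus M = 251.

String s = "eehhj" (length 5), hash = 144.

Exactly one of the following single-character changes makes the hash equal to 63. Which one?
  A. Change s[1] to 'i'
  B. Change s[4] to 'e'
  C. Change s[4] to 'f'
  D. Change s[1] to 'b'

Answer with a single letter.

Answer: D

Derivation:
Option A: s[1]='e'->'i', delta=(9-5)*3^3 mod 251 = 108, hash=144+108 mod 251 = 1
Option B: s[4]='j'->'e', delta=(5-10)*3^0 mod 251 = 246, hash=144+246 mod 251 = 139
Option C: s[4]='j'->'f', delta=(6-10)*3^0 mod 251 = 247, hash=144+247 mod 251 = 140
Option D: s[1]='e'->'b', delta=(2-5)*3^3 mod 251 = 170, hash=144+170 mod 251 = 63 <-- target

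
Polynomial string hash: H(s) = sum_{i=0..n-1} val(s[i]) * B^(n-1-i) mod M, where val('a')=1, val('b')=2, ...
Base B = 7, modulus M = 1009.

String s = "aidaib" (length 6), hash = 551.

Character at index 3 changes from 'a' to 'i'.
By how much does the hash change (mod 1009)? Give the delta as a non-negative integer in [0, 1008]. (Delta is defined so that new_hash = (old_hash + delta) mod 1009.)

Delta formula: (val(new) - val(old)) * B^(n-1-k) mod M
  val('i') - val('a') = 9 - 1 = 8
  B^(n-1-k) = 7^2 mod 1009 = 49
  Delta = 8 * 49 mod 1009 = 392

Answer: 392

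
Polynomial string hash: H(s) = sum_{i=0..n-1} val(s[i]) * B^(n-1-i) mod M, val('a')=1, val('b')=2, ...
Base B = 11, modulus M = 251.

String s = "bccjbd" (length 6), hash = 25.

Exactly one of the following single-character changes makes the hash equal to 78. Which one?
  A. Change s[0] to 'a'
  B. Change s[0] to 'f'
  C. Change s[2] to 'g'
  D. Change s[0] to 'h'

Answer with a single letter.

Option A: s[0]='b'->'a', delta=(1-2)*11^5 mod 251 = 91, hash=25+91 mod 251 = 116
Option B: s[0]='b'->'f', delta=(6-2)*11^5 mod 251 = 138, hash=25+138 mod 251 = 163
Option C: s[2]='c'->'g', delta=(7-3)*11^3 mod 251 = 53, hash=25+53 mod 251 = 78 <-- target
Option D: s[0]='b'->'h', delta=(8-2)*11^5 mod 251 = 207, hash=25+207 mod 251 = 232

Answer: C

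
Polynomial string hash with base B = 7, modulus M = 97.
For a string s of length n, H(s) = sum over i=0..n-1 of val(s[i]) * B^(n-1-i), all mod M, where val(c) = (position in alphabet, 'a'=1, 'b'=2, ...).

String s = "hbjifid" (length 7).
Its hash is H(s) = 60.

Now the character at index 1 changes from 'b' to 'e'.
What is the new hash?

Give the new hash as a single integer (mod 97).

Answer: 41

Derivation:
val('b') = 2, val('e') = 5
Position k = 1, exponent = n-1-k = 5
B^5 mod M = 7^5 mod 97 = 26
Delta = (5 - 2) * 26 mod 97 = 78
New hash = (60 + 78) mod 97 = 41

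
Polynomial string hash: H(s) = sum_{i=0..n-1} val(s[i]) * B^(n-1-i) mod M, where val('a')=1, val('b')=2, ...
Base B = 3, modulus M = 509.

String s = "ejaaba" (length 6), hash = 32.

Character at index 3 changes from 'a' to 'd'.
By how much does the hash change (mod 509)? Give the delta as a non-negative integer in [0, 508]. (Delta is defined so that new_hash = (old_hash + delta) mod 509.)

Delta formula: (val(new) - val(old)) * B^(n-1-k) mod M
  val('d') - val('a') = 4 - 1 = 3
  B^(n-1-k) = 3^2 mod 509 = 9
  Delta = 3 * 9 mod 509 = 27

Answer: 27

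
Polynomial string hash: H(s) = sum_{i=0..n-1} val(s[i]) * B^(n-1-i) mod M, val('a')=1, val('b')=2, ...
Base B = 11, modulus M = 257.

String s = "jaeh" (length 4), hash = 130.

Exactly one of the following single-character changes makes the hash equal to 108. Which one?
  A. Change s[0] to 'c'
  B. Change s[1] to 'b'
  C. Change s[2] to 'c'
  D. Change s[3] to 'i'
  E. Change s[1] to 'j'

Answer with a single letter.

Option A: s[0]='j'->'c', delta=(3-10)*11^3 mod 257 = 192, hash=130+192 mod 257 = 65
Option B: s[1]='a'->'b', delta=(2-1)*11^2 mod 257 = 121, hash=130+121 mod 257 = 251
Option C: s[2]='e'->'c', delta=(3-5)*11^1 mod 257 = 235, hash=130+235 mod 257 = 108 <-- target
Option D: s[3]='h'->'i', delta=(9-8)*11^0 mod 257 = 1, hash=130+1 mod 257 = 131
Option E: s[1]='a'->'j', delta=(10-1)*11^2 mod 257 = 61, hash=130+61 mod 257 = 191

Answer: C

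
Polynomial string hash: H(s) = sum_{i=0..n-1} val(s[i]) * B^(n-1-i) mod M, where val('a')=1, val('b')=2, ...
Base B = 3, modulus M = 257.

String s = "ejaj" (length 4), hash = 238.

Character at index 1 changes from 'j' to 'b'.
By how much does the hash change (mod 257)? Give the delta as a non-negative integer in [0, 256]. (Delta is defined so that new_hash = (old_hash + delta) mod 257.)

Delta formula: (val(new) - val(old)) * B^(n-1-k) mod M
  val('b') - val('j') = 2 - 10 = -8
  B^(n-1-k) = 3^2 mod 257 = 9
  Delta = -8 * 9 mod 257 = 185

Answer: 185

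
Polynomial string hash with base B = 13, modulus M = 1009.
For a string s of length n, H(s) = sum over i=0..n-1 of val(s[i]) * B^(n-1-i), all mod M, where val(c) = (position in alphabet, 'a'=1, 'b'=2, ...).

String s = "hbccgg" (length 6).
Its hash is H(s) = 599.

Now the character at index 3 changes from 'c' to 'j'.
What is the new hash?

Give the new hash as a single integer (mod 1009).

Answer: 773

Derivation:
val('c') = 3, val('j') = 10
Position k = 3, exponent = n-1-k = 2
B^2 mod M = 13^2 mod 1009 = 169
Delta = (10 - 3) * 169 mod 1009 = 174
New hash = (599 + 174) mod 1009 = 773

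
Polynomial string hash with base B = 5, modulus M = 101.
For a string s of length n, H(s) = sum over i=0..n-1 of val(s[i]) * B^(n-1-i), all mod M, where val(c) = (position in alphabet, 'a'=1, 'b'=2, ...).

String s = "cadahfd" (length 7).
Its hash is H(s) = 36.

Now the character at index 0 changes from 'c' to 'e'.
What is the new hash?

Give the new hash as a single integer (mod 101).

Answer: 77

Derivation:
val('c') = 3, val('e') = 5
Position k = 0, exponent = n-1-k = 6
B^6 mod M = 5^6 mod 101 = 71
Delta = (5 - 3) * 71 mod 101 = 41
New hash = (36 + 41) mod 101 = 77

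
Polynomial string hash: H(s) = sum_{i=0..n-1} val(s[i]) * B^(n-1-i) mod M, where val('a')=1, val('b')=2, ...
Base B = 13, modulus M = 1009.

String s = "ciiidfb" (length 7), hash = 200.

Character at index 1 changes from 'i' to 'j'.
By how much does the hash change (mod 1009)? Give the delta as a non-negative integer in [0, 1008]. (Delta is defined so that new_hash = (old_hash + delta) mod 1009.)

Delta formula: (val(new) - val(old)) * B^(n-1-k) mod M
  val('j') - val('i') = 10 - 9 = 1
  B^(n-1-k) = 13^5 mod 1009 = 990
  Delta = 1 * 990 mod 1009 = 990

Answer: 990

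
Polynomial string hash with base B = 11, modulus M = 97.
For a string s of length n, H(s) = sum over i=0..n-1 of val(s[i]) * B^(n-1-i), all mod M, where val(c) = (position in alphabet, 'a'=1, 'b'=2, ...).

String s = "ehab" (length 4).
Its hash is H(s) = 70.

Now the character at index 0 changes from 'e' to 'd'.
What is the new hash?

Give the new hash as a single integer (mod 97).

Answer: 0

Derivation:
val('e') = 5, val('d') = 4
Position k = 0, exponent = n-1-k = 3
B^3 mod M = 11^3 mod 97 = 70
Delta = (4 - 5) * 70 mod 97 = 27
New hash = (70 + 27) mod 97 = 0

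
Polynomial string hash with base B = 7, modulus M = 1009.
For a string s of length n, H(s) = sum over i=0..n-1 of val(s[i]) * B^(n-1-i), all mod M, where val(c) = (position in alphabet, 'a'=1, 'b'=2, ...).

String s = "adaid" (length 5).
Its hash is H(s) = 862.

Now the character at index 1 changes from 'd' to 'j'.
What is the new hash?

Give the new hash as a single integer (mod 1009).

Answer: 902

Derivation:
val('d') = 4, val('j') = 10
Position k = 1, exponent = n-1-k = 3
B^3 mod M = 7^3 mod 1009 = 343
Delta = (10 - 4) * 343 mod 1009 = 40
New hash = (862 + 40) mod 1009 = 902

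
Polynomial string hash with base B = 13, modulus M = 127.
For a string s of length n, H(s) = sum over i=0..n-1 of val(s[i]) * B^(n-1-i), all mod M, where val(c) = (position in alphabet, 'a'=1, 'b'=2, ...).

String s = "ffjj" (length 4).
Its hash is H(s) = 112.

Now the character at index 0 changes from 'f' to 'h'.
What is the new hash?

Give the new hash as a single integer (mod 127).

Answer: 61

Derivation:
val('f') = 6, val('h') = 8
Position k = 0, exponent = n-1-k = 3
B^3 mod M = 13^3 mod 127 = 38
Delta = (8 - 6) * 38 mod 127 = 76
New hash = (112 + 76) mod 127 = 61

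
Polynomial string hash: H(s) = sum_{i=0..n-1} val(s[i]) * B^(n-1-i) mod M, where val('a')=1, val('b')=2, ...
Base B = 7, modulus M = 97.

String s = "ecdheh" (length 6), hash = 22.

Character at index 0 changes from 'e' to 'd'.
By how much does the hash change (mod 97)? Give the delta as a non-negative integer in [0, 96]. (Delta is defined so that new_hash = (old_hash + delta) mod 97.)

Answer: 71

Derivation:
Delta formula: (val(new) - val(old)) * B^(n-1-k) mod M
  val('d') - val('e') = 4 - 5 = -1
  B^(n-1-k) = 7^5 mod 97 = 26
  Delta = -1 * 26 mod 97 = 71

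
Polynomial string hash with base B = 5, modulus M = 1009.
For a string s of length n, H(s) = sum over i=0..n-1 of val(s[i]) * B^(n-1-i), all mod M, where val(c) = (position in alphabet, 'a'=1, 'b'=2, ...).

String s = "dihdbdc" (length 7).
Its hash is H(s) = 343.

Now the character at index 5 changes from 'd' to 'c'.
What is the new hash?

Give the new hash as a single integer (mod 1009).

val('d') = 4, val('c') = 3
Position k = 5, exponent = n-1-k = 1
B^1 mod M = 5^1 mod 1009 = 5
Delta = (3 - 4) * 5 mod 1009 = 1004
New hash = (343 + 1004) mod 1009 = 338

Answer: 338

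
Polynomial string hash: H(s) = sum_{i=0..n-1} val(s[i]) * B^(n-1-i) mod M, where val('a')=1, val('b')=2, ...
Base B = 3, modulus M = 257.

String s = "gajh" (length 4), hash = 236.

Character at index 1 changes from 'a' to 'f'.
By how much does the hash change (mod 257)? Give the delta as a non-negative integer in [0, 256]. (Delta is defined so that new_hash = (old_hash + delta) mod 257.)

Delta formula: (val(new) - val(old)) * B^(n-1-k) mod M
  val('f') - val('a') = 6 - 1 = 5
  B^(n-1-k) = 3^2 mod 257 = 9
  Delta = 5 * 9 mod 257 = 45

Answer: 45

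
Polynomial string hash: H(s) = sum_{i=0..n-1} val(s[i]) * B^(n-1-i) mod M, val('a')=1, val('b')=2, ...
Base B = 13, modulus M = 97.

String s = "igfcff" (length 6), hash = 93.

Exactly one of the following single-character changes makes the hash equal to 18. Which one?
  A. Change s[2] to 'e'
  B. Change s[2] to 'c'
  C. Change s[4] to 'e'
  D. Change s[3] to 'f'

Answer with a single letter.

Answer: D

Derivation:
Option A: s[2]='f'->'e', delta=(5-6)*13^3 mod 97 = 34, hash=93+34 mod 97 = 30
Option B: s[2]='f'->'c', delta=(3-6)*13^3 mod 97 = 5, hash=93+5 mod 97 = 1
Option C: s[4]='f'->'e', delta=(5-6)*13^1 mod 97 = 84, hash=93+84 mod 97 = 80
Option D: s[3]='c'->'f', delta=(6-3)*13^2 mod 97 = 22, hash=93+22 mod 97 = 18 <-- target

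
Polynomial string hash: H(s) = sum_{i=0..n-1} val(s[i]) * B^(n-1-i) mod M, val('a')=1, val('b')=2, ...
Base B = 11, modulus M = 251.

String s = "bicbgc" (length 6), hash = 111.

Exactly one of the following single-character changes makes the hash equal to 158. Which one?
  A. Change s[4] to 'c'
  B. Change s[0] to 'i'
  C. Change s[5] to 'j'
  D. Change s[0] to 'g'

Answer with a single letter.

Answer: D

Derivation:
Option A: s[4]='g'->'c', delta=(3-7)*11^1 mod 251 = 207, hash=111+207 mod 251 = 67
Option B: s[0]='b'->'i', delta=(9-2)*11^5 mod 251 = 116, hash=111+116 mod 251 = 227
Option C: s[5]='c'->'j', delta=(10-3)*11^0 mod 251 = 7, hash=111+7 mod 251 = 118
Option D: s[0]='b'->'g', delta=(7-2)*11^5 mod 251 = 47, hash=111+47 mod 251 = 158 <-- target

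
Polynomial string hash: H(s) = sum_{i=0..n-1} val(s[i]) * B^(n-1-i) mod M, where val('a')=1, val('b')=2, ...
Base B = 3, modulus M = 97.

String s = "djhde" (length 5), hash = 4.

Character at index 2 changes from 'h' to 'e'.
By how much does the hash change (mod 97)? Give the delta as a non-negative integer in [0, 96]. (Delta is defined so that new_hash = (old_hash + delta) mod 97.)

Answer: 70

Derivation:
Delta formula: (val(new) - val(old)) * B^(n-1-k) mod M
  val('e') - val('h') = 5 - 8 = -3
  B^(n-1-k) = 3^2 mod 97 = 9
  Delta = -3 * 9 mod 97 = 70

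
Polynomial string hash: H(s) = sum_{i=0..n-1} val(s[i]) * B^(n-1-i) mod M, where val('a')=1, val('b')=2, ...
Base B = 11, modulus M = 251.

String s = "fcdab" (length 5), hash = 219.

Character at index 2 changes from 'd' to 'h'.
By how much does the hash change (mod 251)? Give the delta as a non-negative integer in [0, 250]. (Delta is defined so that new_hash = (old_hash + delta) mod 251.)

Delta formula: (val(new) - val(old)) * B^(n-1-k) mod M
  val('h') - val('d') = 8 - 4 = 4
  B^(n-1-k) = 11^2 mod 251 = 121
  Delta = 4 * 121 mod 251 = 233

Answer: 233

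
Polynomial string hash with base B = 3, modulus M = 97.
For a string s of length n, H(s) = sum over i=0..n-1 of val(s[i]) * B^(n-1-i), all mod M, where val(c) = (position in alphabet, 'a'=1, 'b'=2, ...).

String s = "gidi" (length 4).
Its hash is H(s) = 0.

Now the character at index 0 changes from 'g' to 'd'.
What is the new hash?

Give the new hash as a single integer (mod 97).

val('g') = 7, val('d') = 4
Position k = 0, exponent = n-1-k = 3
B^3 mod M = 3^3 mod 97 = 27
Delta = (4 - 7) * 27 mod 97 = 16
New hash = (0 + 16) mod 97 = 16

Answer: 16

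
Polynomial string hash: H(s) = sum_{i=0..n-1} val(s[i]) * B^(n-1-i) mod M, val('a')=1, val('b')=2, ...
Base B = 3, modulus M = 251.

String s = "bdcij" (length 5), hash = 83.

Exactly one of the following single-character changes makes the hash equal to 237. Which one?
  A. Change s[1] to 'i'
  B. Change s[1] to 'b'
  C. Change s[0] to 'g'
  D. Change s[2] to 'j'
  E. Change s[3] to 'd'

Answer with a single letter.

Answer: C

Derivation:
Option A: s[1]='d'->'i', delta=(9-4)*3^3 mod 251 = 135, hash=83+135 mod 251 = 218
Option B: s[1]='d'->'b', delta=(2-4)*3^3 mod 251 = 197, hash=83+197 mod 251 = 29
Option C: s[0]='b'->'g', delta=(7-2)*3^4 mod 251 = 154, hash=83+154 mod 251 = 237 <-- target
Option D: s[2]='c'->'j', delta=(10-3)*3^2 mod 251 = 63, hash=83+63 mod 251 = 146
Option E: s[3]='i'->'d', delta=(4-9)*3^1 mod 251 = 236, hash=83+236 mod 251 = 68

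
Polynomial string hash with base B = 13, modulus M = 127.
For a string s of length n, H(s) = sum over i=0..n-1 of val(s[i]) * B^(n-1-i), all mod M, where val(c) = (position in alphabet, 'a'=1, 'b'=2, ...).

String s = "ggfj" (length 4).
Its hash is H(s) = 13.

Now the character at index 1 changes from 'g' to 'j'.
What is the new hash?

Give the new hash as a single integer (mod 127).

val('g') = 7, val('j') = 10
Position k = 1, exponent = n-1-k = 2
B^2 mod M = 13^2 mod 127 = 42
Delta = (10 - 7) * 42 mod 127 = 126
New hash = (13 + 126) mod 127 = 12

Answer: 12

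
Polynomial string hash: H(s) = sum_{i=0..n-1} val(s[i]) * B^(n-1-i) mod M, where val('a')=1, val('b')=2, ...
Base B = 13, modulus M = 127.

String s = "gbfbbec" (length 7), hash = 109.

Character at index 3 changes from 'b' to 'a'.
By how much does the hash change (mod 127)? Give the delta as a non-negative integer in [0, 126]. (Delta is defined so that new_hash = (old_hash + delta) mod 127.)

Answer: 89

Derivation:
Delta formula: (val(new) - val(old)) * B^(n-1-k) mod M
  val('a') - val('b') = 1 - 2 = -1
  B^(n-1-k) = 13^3 mod 127 = 38
  Delta = -1 * 38 mod 127 = 89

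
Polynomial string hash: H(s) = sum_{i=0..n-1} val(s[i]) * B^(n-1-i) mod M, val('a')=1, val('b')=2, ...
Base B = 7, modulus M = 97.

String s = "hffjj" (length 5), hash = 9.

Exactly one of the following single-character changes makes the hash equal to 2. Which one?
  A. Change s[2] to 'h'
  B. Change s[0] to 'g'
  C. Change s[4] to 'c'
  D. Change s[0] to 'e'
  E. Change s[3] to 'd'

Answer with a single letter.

Option A: s[2]='f'->'h', delta=(8-6)*7^2 mod 97 = 1, hash=9+1 mod 97 = 10
Option B: s[0]='h'->'g', delta=(7-8)*7^4 mod 97 = 24, hash=9+24 mod 97 = 33
Option C: s[4]='j'->'c', delta=(3-10)*7^0 mod 97 = 90, hash=9+90 mod 97 = 2 <-- target
Option D: s[0]='h'->'e', delta=(5-8)*7^4 mod 97 = 72, hash=9+72 mod 97 = 81
Option E: s[3]='j'->'d', delta=(4-10)*7^1 mod 97 = 55, hash=9+55 mod 97 = 64

Answer: C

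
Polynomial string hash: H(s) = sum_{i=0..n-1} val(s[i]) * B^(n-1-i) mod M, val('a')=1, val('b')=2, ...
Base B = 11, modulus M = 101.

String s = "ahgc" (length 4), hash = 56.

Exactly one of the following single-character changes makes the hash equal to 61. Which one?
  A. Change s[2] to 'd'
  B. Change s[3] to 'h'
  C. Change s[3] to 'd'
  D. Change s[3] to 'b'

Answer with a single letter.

Option A: s[2]='g'->'d', delta=(4-7)*11^1 mod 101 = 68, hash=56+68 mod 101 = 23
Option B: s[3]='c'->'h', delta=(8-3)*11^0 mod 101 = 5, hash=56+5 mod 101 = 61 <-- target
Option C: s[3]='c'->'d', delta=(4-3)*11^0 mod 101 = 1, hash=56+1 mod 101 = 57
Option D: s[3]='c'->'b', delta=(2-3)*11^0 mod 101 = 100, hash=56+100 mod 101 = 55

Answer: B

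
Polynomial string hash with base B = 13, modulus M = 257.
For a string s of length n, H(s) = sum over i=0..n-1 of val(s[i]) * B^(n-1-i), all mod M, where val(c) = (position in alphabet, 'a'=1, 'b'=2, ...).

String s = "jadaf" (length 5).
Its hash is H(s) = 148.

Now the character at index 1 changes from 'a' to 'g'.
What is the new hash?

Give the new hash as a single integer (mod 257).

val('a') = 1, val('g') = 7
Position k = 1, exponent = n-1-k = 3
B^3 mod M = 13^3 mod 257 = 141
Delta = (7 - 1) * 141 mod 257 = 75
New hash = (148 + 75) mod 257 = 223

Answer: 223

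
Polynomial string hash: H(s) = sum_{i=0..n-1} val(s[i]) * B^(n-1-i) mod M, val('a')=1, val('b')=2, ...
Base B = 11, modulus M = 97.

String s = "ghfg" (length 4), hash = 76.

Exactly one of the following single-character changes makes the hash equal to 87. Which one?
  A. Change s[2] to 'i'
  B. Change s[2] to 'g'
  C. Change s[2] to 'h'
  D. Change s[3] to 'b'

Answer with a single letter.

Answer: B

Derivation:
Option A: s[2]='f'->'i', delta=(9-6)*11^1 mod 97 = 33, hash=76+33 mod 97 = 12
Option B: s[2]='f'->'g', delta=(7-6)*11^1 mod 97 = 11, hash=76+11 mod 97 = 87 <-- target
Option C: s[2]='f'->'h', delta=(8-6)*11^1 mod 97 = 22, hash=76+22 mod 97 = 1
Option D: s[3]='g'->'b', delta=(2-7)*11^0 mod 97 = 92, hash=76+92 mod 97 = 71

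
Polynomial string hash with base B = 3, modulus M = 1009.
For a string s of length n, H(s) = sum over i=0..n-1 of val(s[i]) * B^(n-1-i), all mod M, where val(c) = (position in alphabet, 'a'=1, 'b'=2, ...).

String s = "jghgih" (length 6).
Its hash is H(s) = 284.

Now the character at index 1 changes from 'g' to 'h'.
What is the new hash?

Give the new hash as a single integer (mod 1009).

val('g') = 7, val('h') = 8
Position k = 1, exponent = n-1-k = 4
B^4 mod M = 3^4 mod 1009 = 81
Delta = (8 - 7) * 81 mod 1009 = 81
New hash = (284 + 81) mod 1009 = 365

Answer: 365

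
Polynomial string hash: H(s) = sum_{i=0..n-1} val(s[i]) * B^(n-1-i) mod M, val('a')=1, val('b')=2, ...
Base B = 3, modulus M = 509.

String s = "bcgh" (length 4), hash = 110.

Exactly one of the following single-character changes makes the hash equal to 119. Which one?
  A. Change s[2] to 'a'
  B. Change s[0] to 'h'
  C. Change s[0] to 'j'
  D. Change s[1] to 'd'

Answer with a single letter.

Option A: s[2]='g'->'a', delta=(1-7)*3^1 mod 509 = 491, hash=110+491 mod 509 = 92
Option B: s[0]='b'->'h', delta=(8-2)*3^3 mod 509 = 162, hash=110+162 mod 509 = 272
Option C: s[0]='b'->'j', delta=(10-2)*3^3 mod 509 = 216, hash=110+216 mod 509 = 326
Option D: s[1]='c'->'d', delta=(4-3)*3^2 mod 509 = 9, hash=110+9 mod 509 = 119 <-- target

Answer: D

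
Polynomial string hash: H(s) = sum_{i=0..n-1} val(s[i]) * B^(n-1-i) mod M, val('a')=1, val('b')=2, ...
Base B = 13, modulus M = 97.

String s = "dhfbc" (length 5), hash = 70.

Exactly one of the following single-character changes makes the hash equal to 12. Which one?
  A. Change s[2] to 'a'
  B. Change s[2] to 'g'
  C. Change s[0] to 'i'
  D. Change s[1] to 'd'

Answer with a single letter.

Answer: D

Derivation:
Option A: s[2]='f'->'a', delta=(1-6)*13^2 mod 97 = 28, hash=70+28 mod 97 = 1
Option B: s[2]='f'->'g', delta=(7-6)*13^2 mod 97 = 72, hash=70+72 mod 97 = 45
Option C: s[0]='d'->'i', delta=(9-4)*13^4 mod 97 = 21, hash=70+21 mod 97 = 91
Option D: s[1]='h'->'d', delta=(4-8)*13^3 mod 97 = 39, hash=70+39 mod 97 = 12 <-- target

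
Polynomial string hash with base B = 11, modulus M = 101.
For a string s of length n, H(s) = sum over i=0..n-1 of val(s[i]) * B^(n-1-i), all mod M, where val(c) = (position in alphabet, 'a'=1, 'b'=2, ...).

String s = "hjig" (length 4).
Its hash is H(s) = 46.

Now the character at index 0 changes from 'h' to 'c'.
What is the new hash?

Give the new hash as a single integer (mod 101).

val('h') = 8, val('c') = 3
Position k = 0, exponent = n-1-k = 3
B^3 mod M = 11^3 mod 101 = 18
Delta = (3 - 8) * 18 mod 101 = 11
New hash = (46 + 11) mod 101 = 57

Answer: 57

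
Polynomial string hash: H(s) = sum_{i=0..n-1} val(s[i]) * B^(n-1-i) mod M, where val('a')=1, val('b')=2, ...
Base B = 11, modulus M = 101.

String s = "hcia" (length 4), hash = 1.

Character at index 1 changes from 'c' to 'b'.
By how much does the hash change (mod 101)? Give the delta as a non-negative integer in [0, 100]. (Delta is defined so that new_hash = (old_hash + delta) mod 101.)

Answer: 81

Derivation:
Delta formula: (val(new) - val(old)) * B^(n-1-k) mod M
  val('b') - val('c') = 2 - 3 = -1
  B^(n-1-k) = 11^2 mod 101 = 20
  Delta = -1 * 20 mod 101 = 81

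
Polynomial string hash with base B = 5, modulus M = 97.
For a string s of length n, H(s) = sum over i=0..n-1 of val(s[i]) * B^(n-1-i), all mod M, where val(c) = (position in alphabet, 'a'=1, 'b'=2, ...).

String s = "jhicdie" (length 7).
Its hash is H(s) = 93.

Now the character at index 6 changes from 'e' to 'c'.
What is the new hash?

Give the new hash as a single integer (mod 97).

val('e') = 5, val('c') = 3
Position k = 6, exponent = n-1-k = 0
B^0 mod M = 5^0 mod 97 = 1
Delta = (3 - 5) * 1 mod 97 = 95
New hash = (93 + 95) mod 97 = 91

Answer: 91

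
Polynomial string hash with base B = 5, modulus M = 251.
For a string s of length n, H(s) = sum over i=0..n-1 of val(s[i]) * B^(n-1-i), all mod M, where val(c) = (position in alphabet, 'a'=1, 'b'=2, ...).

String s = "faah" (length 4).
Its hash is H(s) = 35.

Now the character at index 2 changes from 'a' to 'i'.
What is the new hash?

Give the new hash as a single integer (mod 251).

val('a') = 1, val('i') = 9
Position k = 2, exponent = n-1-k = 1
B^1 mod M = 5^1 mod 251 = 5
Delta = (9 - 1) * 5 mod 251 = 40
New hash = (35 + 40) mod 251 = 75

Answer: 75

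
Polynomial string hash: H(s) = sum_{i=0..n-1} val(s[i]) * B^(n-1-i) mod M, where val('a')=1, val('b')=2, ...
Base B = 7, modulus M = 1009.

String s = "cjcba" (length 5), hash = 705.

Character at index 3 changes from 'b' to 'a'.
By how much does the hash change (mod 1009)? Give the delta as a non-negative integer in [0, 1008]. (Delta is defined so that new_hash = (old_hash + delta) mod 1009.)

Answer: 1002

Derivation:
Delta formula: (val(new) - val(old)) * B^(n-1-k) mod M
  val('a') - val('b') = 1 - 2 = -1
  B^(n-1-k) = 7^1 mod 1009 = 7
  Delta = -1 * 7 mod 1009 = 1002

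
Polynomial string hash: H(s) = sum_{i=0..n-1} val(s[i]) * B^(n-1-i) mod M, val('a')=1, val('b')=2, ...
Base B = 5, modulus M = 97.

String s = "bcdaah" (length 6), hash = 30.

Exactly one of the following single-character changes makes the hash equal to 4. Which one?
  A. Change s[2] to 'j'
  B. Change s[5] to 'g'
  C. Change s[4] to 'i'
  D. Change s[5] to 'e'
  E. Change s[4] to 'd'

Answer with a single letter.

Answer: A

Derivation:
Option A: s[2]='d'->'j', delta=(10-4)*5^3 mod 97 = 71, hash=30+71 mod 97 = 4 <-- target
Option B: s[5]='h'->'g', delta=(7-8)*5^0 mod 97 = 96, hash=30+96 mod 97 = 29
Option C: s[4]='a'->'i', delta=(9-1)*5^1 mod 97 = 40, hash=30+40 mod 97 = 70
Option D: s[5]='h'->'e', delta=(5-8)*5^0 mod 97 = 94, hash=30+94 mod 97 = 27
Option E: s[4]='a'->'d', delta=(4-1)*5^1 mod 97 = 15, hash=30+15 mod 97 = 45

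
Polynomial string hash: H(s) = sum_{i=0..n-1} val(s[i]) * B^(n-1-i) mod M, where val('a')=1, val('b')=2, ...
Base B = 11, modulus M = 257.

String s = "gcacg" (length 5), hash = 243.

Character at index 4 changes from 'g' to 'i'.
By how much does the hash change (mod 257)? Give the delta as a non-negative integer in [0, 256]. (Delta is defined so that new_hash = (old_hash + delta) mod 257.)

Answer: 2

Derivation:
Delta formula: (val(new) - val(old)) * B^(n-1-k) mod M
  val('i') - val('g') = 9 - 7 = 2
  B^(n-1-k) = 11^0 mod 257 = 1
  Delta = 2 * 1 mod 257 = 2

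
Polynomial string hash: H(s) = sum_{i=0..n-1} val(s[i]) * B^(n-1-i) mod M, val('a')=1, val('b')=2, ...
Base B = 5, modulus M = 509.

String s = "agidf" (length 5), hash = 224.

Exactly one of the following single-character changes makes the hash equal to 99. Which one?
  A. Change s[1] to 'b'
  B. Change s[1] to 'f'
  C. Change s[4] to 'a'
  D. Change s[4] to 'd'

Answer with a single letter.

Option A: s[1]='g'->'b', delta=(2-7)*5^3 mod 509 = 393, hash=224+393 mod 509 = 108
Option B: s[1]='g'->'f', delta=(6-7)*5^3 mod 509 = 384, hash=224+384 mod 509 = 99 <-- target
Option C: s[4]='f'->'a', delta=(1-6)*5^0 mod 509 = 504, hash=224+504 mod 509 = 219
Option D: s[4]='f'->'d', delta=(4-6)*5^0 mod 509 = 507, hash=224+507 mod 509 = 222

Answer: B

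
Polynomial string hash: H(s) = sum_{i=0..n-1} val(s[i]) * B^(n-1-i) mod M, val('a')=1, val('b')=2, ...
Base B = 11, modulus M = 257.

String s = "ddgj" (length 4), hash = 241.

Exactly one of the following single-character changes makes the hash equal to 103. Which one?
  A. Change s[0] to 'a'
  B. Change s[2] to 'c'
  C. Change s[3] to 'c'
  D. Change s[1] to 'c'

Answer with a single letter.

Answer: A

Derivation:
Option A: s[0]='d'->'a', delta=(1-4)*11^3 mod 257 = 119, hash=241+119 mod 257 = 103 <-- target
Option B: s[2]='g'->'c', delta=(3-7)*11^1 mod 257 = 213, hash=241+213 mod 257 = 197
Option C: s[3]='j'->'c', delta=(3-10)*11^0 mod 257 = 250, hash=241+250 mod 257 = 234
Option D: s[1]='d'->'c', delta=(3-4)*11^2 mod 257 = 136, hash=241+136 mod 257 = 120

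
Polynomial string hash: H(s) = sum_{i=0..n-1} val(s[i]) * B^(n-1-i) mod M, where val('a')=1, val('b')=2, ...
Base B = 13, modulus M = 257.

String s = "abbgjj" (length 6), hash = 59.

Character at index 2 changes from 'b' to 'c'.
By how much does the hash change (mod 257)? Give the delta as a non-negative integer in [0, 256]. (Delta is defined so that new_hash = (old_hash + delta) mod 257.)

Delta formula: (val(new) - val(old)) * B^(n-1-k) mod M
  val('c') - val('b') = 3 - 2 = 1
  B^(n-1-k) = 13^3 mod 257 = 141
  Delta = 1 * 141 mod 257 = 141

Answer: 141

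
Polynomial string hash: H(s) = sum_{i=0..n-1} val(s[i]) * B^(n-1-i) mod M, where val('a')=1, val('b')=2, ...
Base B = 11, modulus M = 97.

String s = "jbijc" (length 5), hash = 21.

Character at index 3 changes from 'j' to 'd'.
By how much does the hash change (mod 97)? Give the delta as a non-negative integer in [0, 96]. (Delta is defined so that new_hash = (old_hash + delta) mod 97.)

Answer: 31

Derivation:
Delta formula: (val(new) - val(old)) * B^(n-1-k) mod M
  val('d') - val('j') = 4 - 10 = -6
  B^(n-1-k) = 11^1 mod 97 = 11
  Delta = -6 * 11 mod 97 = 31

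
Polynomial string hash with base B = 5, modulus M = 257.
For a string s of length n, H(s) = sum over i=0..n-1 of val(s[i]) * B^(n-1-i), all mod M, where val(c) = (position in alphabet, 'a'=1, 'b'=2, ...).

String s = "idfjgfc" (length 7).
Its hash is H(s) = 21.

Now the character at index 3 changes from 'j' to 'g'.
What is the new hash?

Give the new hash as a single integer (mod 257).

Answer: 160

Derivation:
val('j') = 10, val('g') = 7
Position k = 3, exponent = n-1-k = 3
B^3 mod M = 5^3 mod 257 = 125
Delta = (7 - 10) * 125 mod 257 = 139
New hash = (21 + 139) mod 257 = 160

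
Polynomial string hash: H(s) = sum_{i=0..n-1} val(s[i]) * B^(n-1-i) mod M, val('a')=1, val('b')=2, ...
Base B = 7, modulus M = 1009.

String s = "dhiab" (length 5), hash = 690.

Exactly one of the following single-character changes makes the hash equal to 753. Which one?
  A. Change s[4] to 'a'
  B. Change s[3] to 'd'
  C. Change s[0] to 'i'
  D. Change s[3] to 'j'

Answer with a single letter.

Option A: s[4]='b'->'a', delta=(1-2)*7^0 mod 1009 = 1008, hash=690+1008 mod 1009 = 689
Option B: s[3]='a'->'d', delta=(4-1)*7^1 mod 1009 = 21, hash=690+21 mod 1009 = 711
Option C: s[0]='d'->'i', delta=(9-4)*7^4 mod 1009 = 906, hash=690+906 mod 1009 = 587
Option D: s[3]='a'->'j', delta=(10-1)*7^1 mod 1009 = 63, hash=690+63 mod 1009 = 753 <-- target

Answer: D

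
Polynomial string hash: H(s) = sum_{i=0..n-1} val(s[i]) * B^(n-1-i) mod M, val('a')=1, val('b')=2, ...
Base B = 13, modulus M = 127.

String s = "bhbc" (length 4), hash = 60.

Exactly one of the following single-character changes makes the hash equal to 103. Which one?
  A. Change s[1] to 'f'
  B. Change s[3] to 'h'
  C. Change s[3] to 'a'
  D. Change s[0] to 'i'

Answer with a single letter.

Option A: s[1]='h'->'f', delta=(6-8)*13^2 mod 127 = 43, hash=60+43 mod 127 = 103 <-- target
Option B: s[3]='c'->'h', delta=(8-3)*13^0 mod 127 = 5, hash=60+5 mod 127 = 65
Option C: s[3]='c'->'a', delta=(1-3)*13^0 mod 127 = 125, hash=60+125 mod 127 = 58
Option D: s[0]='b'->'i', delta=(9-2)*13^3 mod 127 = 12, hash=60+12 mod 127 = 72

Answer: A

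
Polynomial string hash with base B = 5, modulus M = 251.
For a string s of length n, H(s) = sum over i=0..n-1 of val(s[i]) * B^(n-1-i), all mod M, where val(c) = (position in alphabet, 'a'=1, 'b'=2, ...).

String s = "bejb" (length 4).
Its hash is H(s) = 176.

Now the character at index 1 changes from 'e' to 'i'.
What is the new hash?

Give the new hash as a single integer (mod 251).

val('e') = 5, val('i') = 9
Position k = 1, exponent = n-1-k = 2
B^2 mod M = 5^2 mod 251 = 25
Delta = (9 - 5) * 25 mod 251 = 100
New hash = (176 + 100) mod 251 = 25

Answer: 25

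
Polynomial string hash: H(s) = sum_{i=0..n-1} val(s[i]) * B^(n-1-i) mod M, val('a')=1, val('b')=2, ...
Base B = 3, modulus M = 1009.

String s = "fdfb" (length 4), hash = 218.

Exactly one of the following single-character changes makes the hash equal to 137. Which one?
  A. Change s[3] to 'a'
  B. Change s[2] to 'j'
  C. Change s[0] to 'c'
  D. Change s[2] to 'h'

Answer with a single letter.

Option A: s[3]='b'->'a', delta=(1-2)*3^0 mod 1009 = 1008, hash=218+1008 mod 1009 = 217
Option B: s[2]='f'->'j', delta=(10-6)*3^1 mod 1009 = 12, hash=218+12 mod 1009 = 230
Option C: s[0]='f'->'c', delta=(3-6)*3^3 mod 1009 = 928, hash=218+928 mod 1009 = 137 <-- target
Option D: s[2]='f'->'h', delta=(8-6)*3^1 mod 1009 = 6, hash=218+6 mod 1009 = 224

Answer: C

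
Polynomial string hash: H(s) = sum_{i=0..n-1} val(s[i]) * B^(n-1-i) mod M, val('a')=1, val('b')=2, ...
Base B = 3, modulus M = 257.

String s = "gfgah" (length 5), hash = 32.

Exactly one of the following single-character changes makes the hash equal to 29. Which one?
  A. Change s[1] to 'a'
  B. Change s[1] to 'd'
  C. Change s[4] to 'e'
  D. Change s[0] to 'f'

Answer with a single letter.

Answer: C

Derivation:
Option A: s[1]='f'->'a', delta=(1-6)*3^3 mod 257 = 122, hash=32+122 mod 257 = 154
Option B: s[1]='f'->'d', delta=(4-6)*3^3 mod 257 = 203, hash=32+203 mod 257 = 235
Option C: s[4]='h'->'e', delta=(5-8)*3^0 mod 257 = 254, hash=32+254 mod 257 = 29 <-- target
Option D: s[0]='g'->'f', delta=(6-7)*3^4 mod 257 = 176, hash=32+176 mod 257 = 208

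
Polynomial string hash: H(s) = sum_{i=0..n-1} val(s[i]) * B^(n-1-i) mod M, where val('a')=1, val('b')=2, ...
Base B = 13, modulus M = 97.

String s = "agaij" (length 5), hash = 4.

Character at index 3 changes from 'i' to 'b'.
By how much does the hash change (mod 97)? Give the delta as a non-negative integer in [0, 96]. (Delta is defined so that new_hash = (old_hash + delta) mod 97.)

Delta formula: (val(new) - val(old)) * B^(n-1-k) mod M
  val('b') - val('i') = 2 - 9 = -7
  B^(n-1-k) = 13^1 mod 97 = 13
  Delta = -7 * 13 mod 97 = 6

Answer: 6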